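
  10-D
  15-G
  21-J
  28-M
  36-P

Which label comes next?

45-S

First component: differences are 5, 6, 7, … (increasing by 1 each time); 10, 15, 21, 28, 36 → 45.
Letter: D, G, J, M, P → S (letters move forward 3 places in the alphabet).
Combining the parts gives 45-S.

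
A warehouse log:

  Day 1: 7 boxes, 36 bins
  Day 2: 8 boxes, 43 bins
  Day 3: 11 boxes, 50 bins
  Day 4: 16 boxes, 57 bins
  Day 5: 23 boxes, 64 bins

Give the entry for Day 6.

Boxes goes 7, 8, 11, 16, 23 → 32 (differences are 1, 3, 5, … (increasing by 2 each time)).
Bins: 36, 43, 50, 57, 64 → 71 (+7 each step).
Combining the parts gives 32 boxes, 71 bins.

32 boxes, 71 bins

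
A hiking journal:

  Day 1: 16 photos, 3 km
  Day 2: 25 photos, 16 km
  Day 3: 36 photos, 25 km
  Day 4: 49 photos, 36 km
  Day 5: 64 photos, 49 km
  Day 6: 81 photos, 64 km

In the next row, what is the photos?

Photos: perfect squares: 4², 5², 6², …; 16, 25, 36, 49, 64, 81 → 100.

100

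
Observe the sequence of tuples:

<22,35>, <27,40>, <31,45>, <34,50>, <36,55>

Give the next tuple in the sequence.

First slot — differences are 5, 4, 3, … (decreasing by 1 each time): 22, 27, 31, 34, 36 → 37.
For the second slot, +5 each step: 35, 40, 45, 50, 55 → 60.
Putting it together: <37,60>.

<37,60>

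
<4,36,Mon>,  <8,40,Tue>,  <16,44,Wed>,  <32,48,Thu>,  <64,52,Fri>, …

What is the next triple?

<128,56,Sat>

First entry: 4, 8, 16, 32, 64 → 128 (×2 each step).
Second entry: 36, 40, 44, 48, 52 → 56 (+4 each step).
Day — runs through the weekdays Mon→Sun: Mon, Tue, Wed, Thu, Fri → Sat.
So the next triple is <128,56,Sat>.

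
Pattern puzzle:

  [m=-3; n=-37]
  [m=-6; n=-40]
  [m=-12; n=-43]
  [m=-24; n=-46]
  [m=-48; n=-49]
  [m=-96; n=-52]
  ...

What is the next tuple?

M: ×2 each step, so -3, -6, -12, -24, -48, -96 → -192.
N: −3 each step, so -37, -40, -43, -46, -49, -52 → -55.
Combining the parts gives [m=-192; n=-55].

[m=-192; n=-55]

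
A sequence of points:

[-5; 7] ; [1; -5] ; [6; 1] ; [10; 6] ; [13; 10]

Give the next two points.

[15; 13], [16; 15]

First value: -5, 1, 6, 10, 13 → 15 → 16 (differences are 6, 5, 4, … (decreasing by 1 each time)).
Second value: always the previous value of the first value, so 7, -5, 1, 6, 10 → 13 → 15.
So the next two points are [15; 13] and [16; 15].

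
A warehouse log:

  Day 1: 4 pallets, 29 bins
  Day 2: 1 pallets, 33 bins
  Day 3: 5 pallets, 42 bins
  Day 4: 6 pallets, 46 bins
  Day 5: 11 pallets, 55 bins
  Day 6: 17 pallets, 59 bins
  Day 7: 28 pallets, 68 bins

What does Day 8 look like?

45 pallets, 72 bins

For the pallets, each term is the sum of the two before it: 4, 1, 5, 6, 11, 17, 28 → 45.
Bins — alternating steps +4, +9, +4, +9, …: 29, 33, 42, 46, 55, 59, 68 → 72.
Putting it together: 45 pallets, 72 bins.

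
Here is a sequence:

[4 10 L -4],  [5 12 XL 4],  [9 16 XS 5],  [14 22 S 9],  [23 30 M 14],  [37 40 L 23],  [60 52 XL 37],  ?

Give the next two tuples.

First part: each term is the sum of the two before it, so 4, 5, 9, 14, 23, 37, 60 → 97 → 157.
For the second part, differences are 2, 4, 6, … (increasing by 2 each time): 10, 12, 16, 22, 30, 40, 52 → 66 → 82.
Size: repeats L → XL → XS → S → M; L, XL, XS, S, M, L, XL → XS → S.
Fourth part: always the previous value of the first part; -4, 4, 5, 9, 14, 23, 37 → 60 → 97.
Putting the parts together: [97 66 XS 60] and then [157 82 S 97].

[97 66 XS 60], [157 82 S 97]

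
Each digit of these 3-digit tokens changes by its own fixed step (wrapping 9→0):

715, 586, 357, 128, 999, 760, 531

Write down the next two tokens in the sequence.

302, 173

First digit: 7, 5, 3, 1, 9, 7, 5 → 3 → 1 (−2 each step, mod 10).
For the second digit, −3 each step, mod 10: 1, 8, 5, 2, 9, 6, 3 → 0 → 7.
Third digit: +1 each step, mod 10; 5, 6, 7, 8, 9, 0, 1 → 2 → 3.
So the next two tokens are 302 and 173.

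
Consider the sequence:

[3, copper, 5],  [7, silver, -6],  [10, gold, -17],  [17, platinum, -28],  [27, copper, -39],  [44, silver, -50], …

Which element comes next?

[71, gold, -61]

First value goes 3, 7, 10, 17, 27, 44 → 71 (each term is the sum of the two before it).
Metal: repeats copper → silver → gold → platinum, so copper, silver, gold, platinum, copper, silver → gold.
Third value: −11 each step, so 5, -6, -17, -28, -39, -50 → -61.
Combining the parts gives [71, gold, -61].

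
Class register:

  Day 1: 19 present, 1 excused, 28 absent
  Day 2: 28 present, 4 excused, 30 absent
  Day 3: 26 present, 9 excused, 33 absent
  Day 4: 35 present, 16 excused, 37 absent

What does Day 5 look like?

33 present, 25 excused, 42 absent

Present: 19, 28, 26, 35 → 33 (alternating steps +9, −2, +9, −2, …).
Excused: 1, 4, 9, 16 → 25 (perfect squares: 1², 2², 3², …).
Absent goes 28, 30, 33, 37 → 42 (differences are 2, 3, 4, … (increasing by 1 each time)).
So the next record is 33 present, 25 excused, 42 absent.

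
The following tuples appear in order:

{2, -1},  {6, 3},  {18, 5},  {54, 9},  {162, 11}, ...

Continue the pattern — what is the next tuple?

First coordinate: 2, 6, 18, 54, 162 → 486 (×3 each step).
For the second coordinate, alternating steps +4, +2, +4, +2, …: -1, 3, 5, 9, 11 → 15.
Putting it together: {486, 15}.

{486, 15}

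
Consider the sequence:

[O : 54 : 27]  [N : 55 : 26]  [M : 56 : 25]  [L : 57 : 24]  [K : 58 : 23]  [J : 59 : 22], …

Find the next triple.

Letter: O, N, M, L, K, J → I (letters move back 1 place in the alphabet).
Second value: 54, 55, 56, 57, 58, 59 → 60 (+1 each step).
Third value: together with the second value always sums to 81, so 27, 26, 25, 24, 23, 22 → 21.
Putting it together: [I : 60 : 21].

[I : 60 : 21]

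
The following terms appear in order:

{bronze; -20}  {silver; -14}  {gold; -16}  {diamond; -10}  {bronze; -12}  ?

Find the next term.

{silver; -6}

Rank — repeats bronze → silver → gold → diamond: bronze, silver, gold, diamond, bronze → silver.
Second slot: alternating steps +6, −2, +6, −2, …, so -20, -14, -16, -10, -12 → -6.
Combining the parts gives {silver; -6}.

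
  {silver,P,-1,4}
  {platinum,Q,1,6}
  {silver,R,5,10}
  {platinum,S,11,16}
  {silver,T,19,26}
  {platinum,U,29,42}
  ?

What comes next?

{silver,V,41,68}

For the metal, alternates silver ↔ platinum: silver, platinum, silver, platinum, silver, platinum → silver.
Letter: P, Q, R, S, T, U → V (letters move forward 1 place in the alphabet).
Third entry: differences are 2, 4, 6, … (increasing by 2 each time), so -1, 1, 5, 11, 19, 29 → 41.
Fourth entry: each term is the sum of the two before it; 4, 6, 10, 16, 26, 42 → 68.
So the next element is {silver,V,41,68}.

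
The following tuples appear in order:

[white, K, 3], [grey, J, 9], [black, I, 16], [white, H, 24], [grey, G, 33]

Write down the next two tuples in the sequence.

Shade — repeats white → grey → black: white, grey, black, white, grey → black → white.
For the letter, letters move back 1 place in the alphabet: K, J, I, H, G → F → E.
Third value: 3, 9, 16, 24, 33 → 43 → 54 (differences are 6, 7, 8, … (increasing by 1 each time)).
Putting the parts together: [black, F, 43] and then [white, E, 54].

[black, F, 43], [white, E, 54]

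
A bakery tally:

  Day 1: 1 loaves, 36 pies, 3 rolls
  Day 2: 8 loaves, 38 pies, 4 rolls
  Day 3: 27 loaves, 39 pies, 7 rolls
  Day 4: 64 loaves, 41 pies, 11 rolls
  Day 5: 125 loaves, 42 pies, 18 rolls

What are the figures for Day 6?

For the loaves, perfect cubes: 1³, 2³, 3³, …: 1, 8, 27, 64, 125 → 216.
Pies: alternating steps +2, +1, +2, +1, …; 36, 38, 39, 41, 42 → 44.
Rolls goes 3, 4, 7, 11, 18 → 29 (each term is the sum of the two before it).
So the next line is 216 loaves, 44 pies, 29 rolls.

216 loaves, 44 pies, 29 rolls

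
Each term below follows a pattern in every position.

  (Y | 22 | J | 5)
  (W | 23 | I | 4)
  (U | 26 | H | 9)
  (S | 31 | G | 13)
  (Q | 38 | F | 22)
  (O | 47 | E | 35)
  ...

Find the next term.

(M | 58 | D | 57)

First letter: Y, W, U, S, Q, O → M (letters move back 2 places in the alphabet).
Second entry: differences are 1, 3, 5, … (increasing by 2 each time), so 22, 23, 26, 31, 38, 47 → 58.
Second letter: letters move back 1 place in the alphabet; J, I, H, G, F, E → D.
Fourth entry — each term is the sum of the two before it: 5, 4, 9, 13, 22, 35 → 57.
So the next term is (M | 58 | D | 57).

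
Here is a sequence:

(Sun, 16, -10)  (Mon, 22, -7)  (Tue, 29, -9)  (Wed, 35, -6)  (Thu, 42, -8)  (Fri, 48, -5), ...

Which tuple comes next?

For the day, runs through the weekdays Mon→Sun: Sun, Mon, Tue, Wed, Thu, Fri → Sat.
Second component: 16, 22, 29, 35, 42, 48 → 55 (alternating steps +6, +7, +6, +7, …).
Third component — alternating steps +3, −2, +3, −2, …: -10, -7, -9, -6, -8, -5 → -7.
So the next tuple is (Sat, 55, -7).

(Sat, 55, -7)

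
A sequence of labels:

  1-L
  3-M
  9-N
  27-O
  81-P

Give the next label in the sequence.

For the first component, ×3 each step: 1, 3, 9, 27, 81 → 243.
Letter: L, M, N, O, P → Q (letters move forward 1 place in the alphabet).
So the next label is 243-Q.

243-Q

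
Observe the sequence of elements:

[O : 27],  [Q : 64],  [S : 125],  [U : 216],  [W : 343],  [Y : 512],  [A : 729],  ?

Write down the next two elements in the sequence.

[C : 1000], [E : 1331]

Letter — letters move forward 2 places in the alphabet, wrapping Z→A: O, Q, S, U, W, Y, A → C → E.
Second entry: 27, 64, 125, 216, 343, 512, 729 → 1000 → 1331 (perfect cubes: 3³, 4³, 5³, …).
Putting the parts together: [C : 1000] and then [E : 1331].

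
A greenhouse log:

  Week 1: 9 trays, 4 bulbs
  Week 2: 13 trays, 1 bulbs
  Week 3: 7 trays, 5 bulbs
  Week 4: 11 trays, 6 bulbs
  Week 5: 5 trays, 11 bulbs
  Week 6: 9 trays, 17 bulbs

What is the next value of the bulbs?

For the bulbs, each term is the sum of the two before it: 4, 1, 5, 6, 11, 17 → 28.

28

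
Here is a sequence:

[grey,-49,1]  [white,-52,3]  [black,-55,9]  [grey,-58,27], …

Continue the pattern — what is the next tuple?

Shade — repeats grey → white → black: grey, white, black, grey → white.
For the second entry, −3 each step: -49, -52, -55, -58 → -61.
Third entry: ×3 each step, so 1, 3, 9, 27 → 81.
So the next tuple is [white,-61,81].

[white,-61,81]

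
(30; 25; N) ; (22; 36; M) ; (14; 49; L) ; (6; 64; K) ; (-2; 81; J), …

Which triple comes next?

(-10; 100; I)

First part goes 30, 22, 14, 6, -2 → -10 (−8 each step).
Second part: 25, 36, 49, 64, 81 → 100 (perfect squares: 5², 6², 7², …).
Letter — letters move back 1 place in the alphabet: N, M, L, K, J → I.
Putting it together: (-10; 100; I).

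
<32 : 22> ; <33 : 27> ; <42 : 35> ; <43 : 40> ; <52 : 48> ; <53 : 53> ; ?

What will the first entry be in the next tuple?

62

First entry goes 32, 33, 42, 43, 52, 53 → 62 (alternating steps +1, +9, +1, +9, …).
Second entry: 22, 27, 35, 40, 48, 53 → 61 (alternating steps +5, +8, +5, +8, …).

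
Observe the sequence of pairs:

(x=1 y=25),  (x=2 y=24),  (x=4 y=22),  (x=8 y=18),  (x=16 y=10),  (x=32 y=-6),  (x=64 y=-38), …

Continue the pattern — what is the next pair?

X: 1, 2, 4, 8, 16, 32, 64 → 128 (×2 each step).
Y — together with the x always sums to 26: 25, 24, 22, 18, 10, -6, -38 → -102.
Combining the parts gives (x=128 y=-102).

(x=128 y=-102)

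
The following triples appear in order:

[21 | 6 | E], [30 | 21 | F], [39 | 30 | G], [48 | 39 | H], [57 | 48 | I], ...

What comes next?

First part goes 21, 30, 39, 48, 57 → 66 (+9 each step).
Second part: always the previous value of the first part, so 6, 21, 30, 39, 48 → 57.
Letter: E, F, G, H, I → J (letters move forward 1 place in the alphabet).
Putting it together: [66 | 57 | J].

[66 | 57 | J]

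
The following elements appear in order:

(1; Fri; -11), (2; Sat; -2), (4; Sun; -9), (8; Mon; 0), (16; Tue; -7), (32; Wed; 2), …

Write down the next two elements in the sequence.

(64; Thu; -5), (128; Fri; 4)

First coordinate: 1, 2, 4, 8, 16, 32 → 64 → 128 (×2 each step).
Day: runs through the weekdays Mon→Sun, so Fri, Sat, Sun, Mon, Tue, Wed → Thu → Fri.
Third coordinate — alternating steps +9, −7, +9, −7, …: -11, -2, -9, 0, -7, 2 → -5 → 4.
So the next two elements are (64; Thu; -5) and (128; Fri; 4).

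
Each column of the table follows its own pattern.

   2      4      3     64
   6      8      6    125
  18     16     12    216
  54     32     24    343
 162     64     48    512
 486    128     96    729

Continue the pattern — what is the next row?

First component — ×3 each step: 2, 6, 18, 54, 162, 486 → 1458.
Second component: 4, 8, 16, 32, 64, 128 → 256 (×2 each step).
Third component — ×2 each step: 3, 6, 12, 24, 48, 96 → 192.
Fourth component: 64, 125, 216, 343, 512, 729 → 1000 (perfect cubes: 4³, 5³, 6³, …).
So the next row is 1458  256  192  1000.

1458  256  192  1000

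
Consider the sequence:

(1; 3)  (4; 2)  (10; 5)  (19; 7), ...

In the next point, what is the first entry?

First entry goes 1, 4, 10, 19 → 31 (differences are 3, 6, 9, … (increasing by 3 each time)).

31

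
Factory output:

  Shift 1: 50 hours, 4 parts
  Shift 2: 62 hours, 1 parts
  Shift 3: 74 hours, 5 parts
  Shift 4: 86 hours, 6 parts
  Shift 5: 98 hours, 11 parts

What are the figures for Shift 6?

110 hours, 17 parts

Hours — +12 each step: 50, 62, 74, 86, 98 → 110.
For the parts, each term is the sum of the two before it: 4, 1, 5, 6, 11 → 17.
So the next record is 110 hours, 17 parts.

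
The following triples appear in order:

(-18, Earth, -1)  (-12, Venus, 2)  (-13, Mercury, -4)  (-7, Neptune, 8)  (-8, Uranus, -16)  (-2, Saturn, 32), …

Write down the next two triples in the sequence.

First entry: -18, -12, -13, -7, -8, -2 → -3 → 3 (alternating steps +6, −1, +6, −1, …).
For the planet, runs backward through the planets Mercury→Neptune: Earth, Venus, Mercury, Neptune, Uranus, Saturn → Jupiter → Mars.
Third entry — ×(-2) each step: -1, 2, -4, 8, -16, 32 → -64 → 128.
Putting the parts together: (-3, Jupiter, -64) and then (3, Mars, 128).

(-3, Jupiter, -64), (3, Mars, 128)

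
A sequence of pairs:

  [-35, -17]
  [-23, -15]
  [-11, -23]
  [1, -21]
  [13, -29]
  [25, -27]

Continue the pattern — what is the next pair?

For the first value, +12 each step: -35, -23, -11, 1, 13, 25 → 37.
Second value goes -17, -15, -23, -21, -29, -27 → -35 (alternating steps +2, −8, +2, −8, …).
So the next pair is [37, -35].

[37, -35]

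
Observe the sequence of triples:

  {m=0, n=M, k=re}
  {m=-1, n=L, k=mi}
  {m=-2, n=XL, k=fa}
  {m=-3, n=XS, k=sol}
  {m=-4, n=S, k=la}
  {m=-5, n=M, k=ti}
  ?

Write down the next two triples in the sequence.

M: −1 each step, so 0, -1, -2, -3, -4, -5 → -6 → -7.
N: M, L, XL, XS, S, M → L → XL (repeats M → L → XL → XS → S).
K goes re, mi, fa, sol, la, ti → do → re (runs through the solfège scale do→ti).
Putting the parts together: {m=-6, n=L, k=do} and then {m=-7, n=XL, k=re}.

{m=-6, n=L, k=do}, {m=-7, n=XL, k=re}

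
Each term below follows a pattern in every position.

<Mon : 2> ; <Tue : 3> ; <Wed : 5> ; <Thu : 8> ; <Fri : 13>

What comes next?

Day goes Mon, Tue, Wed, Thu, Fri → Sat (runs through the weekdays Mon→Sun).
Second part: each term is the sum of the two before it, so 2, 3, 5, 8, 13 → 21.
Putting it together: <Sat : 21>.

<Sat : 21>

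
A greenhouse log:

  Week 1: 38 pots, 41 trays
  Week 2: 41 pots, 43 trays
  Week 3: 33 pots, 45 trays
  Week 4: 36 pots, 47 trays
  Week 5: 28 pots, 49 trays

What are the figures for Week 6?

31 pots, 51 trays

For the pots, alternating steps +3, −8, +3, −8, …: 38, 41, 33, 36, 28 → 31.
Trays: +2 each step; 41, 43, 45, 47, 49 → 51.
Combining the parts gives 31 pots, 51 trays.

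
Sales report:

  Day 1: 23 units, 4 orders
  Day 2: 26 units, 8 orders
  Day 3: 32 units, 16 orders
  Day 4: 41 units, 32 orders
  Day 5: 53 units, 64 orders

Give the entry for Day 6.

68 units, 128 orders

For the units, differences are 3, 6, 9, … (increasing by 3 each time): 23, 26, 32, 41, 53 → 68.
Orders: ×2 each step; 4, 8, 16, 32, 64 → 128.
So the next line is 68 units, 128 orders.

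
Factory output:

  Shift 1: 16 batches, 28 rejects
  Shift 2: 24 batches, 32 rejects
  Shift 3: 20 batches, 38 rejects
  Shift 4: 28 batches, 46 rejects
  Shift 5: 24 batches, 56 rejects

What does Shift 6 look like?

32 batches, 68 rejects

Batches goes 16, 24, 20, 28, 24 → 32 (alternating steps +8, −4, +8, −4, …).
Rejects: differences are 4, 6, 8, … (increasing by 2 each time); 28, 32, 38, 46, 56 → 68.
Combining the parts gives 32 batches, 68 rejects.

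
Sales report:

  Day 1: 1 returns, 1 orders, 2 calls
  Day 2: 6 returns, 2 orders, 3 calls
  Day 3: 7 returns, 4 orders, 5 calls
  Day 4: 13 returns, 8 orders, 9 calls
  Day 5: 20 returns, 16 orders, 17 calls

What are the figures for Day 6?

33 returns, 32 orders, 33 calls

Returns: each term is the sum of the two before it; 1, 6, 7, 13, 20 → 33.
Orders: ×2 each step, so 1, 2, 4, 8, 16 → 32.
For the calls, always 1 more than the orders: 2, 3, 5, 9, 17 → 33.
Combining the parts gives 33 returns, 32 orders, 33 calls.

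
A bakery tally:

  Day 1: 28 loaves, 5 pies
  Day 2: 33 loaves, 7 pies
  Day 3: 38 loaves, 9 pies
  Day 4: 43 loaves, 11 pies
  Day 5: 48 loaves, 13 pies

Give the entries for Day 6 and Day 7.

53 loaves, 15 pies; 58 loaves, 17 pies

For the loaves, +5 each step: 28, 33, 38, 43, 48 → 53 → 58.
Pies: 5, 7, 9, 11, 13 → 15 → 17 (+2 each step).
Putting the parts together: 53 loaves, 15 pies and then 58 loaves, 17 pies.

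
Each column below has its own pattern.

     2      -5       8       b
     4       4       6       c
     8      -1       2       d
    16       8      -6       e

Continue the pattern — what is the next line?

32  3  -22  f

First component goes 2, 4, 8, 16 → 32 (×2 each step).
For the second component, alternating steps +9, −5, +9, −5, …: -5, 4, -1, 8 → 3.
Third component: together with the first component always sums to 10, so 8, 6, 2, -6 → -22.
For the letter, letters move forward 1 place in the alphabet: b, c, d, e → f.
So the next line is 32  3  -22  f.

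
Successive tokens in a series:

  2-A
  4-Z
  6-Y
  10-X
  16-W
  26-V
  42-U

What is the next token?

68-T

First component: each term is the sum of the two before it; 2, 4, 6, 10, 16, 26, 42 → 68.
Letter: A, Z, Y, X, W, V, U → T (letters move back 1 place in the alphabet, wrapping A→Z).
Combining the parts gives 68-T.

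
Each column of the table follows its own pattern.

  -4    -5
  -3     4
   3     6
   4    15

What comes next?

First component — alternating steps +1, +6, +1, +6, …: -4, -3, 3, 4 → 10.
Second component: alternating steps +9, +2, +9, +2, …, so -5, 4, 6, 15 → 17.
Putting it together: 10  17.

10  17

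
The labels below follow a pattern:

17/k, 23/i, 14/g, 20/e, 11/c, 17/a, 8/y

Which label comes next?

14/w

For the first component, alternating steps +6, −9, +6, −9, …: 17, 23, 14, 20, 11, 17, 8 → 14.
Letter: letters move back 2 places in the alphabet, wrapping A→Z, so k, i, g, e, c, a, y → w.
So the next label is 14/w.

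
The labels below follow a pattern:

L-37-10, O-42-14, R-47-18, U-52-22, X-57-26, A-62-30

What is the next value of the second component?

Letter goes L, O, R, U, X, A → D (letters move forward 3 places in the alphabet, wrapping Z→A).
Second component: +5 each step, so 37, 42, 47, 52, 57, 62 → 67.
Third component: +4 each step; 10, 14, 18, 22, 26, 30 → 34.

67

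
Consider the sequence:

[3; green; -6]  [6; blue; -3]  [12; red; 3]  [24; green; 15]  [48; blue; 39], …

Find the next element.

[96; red; 87]

First coordinate — ×2 each step: 3, 6, 12, 24, 48 → 96.
Colour: green, blue, red, green, blue → red (repeats green → blue → red).
Third coordinate: -6, -3, 3, 15, 39 → 87 (always 9 less than the first coordinate).
Combining the parts gives [96; red; 87].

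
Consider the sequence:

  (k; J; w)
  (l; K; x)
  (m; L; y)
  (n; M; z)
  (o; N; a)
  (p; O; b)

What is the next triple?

First letter: letters move forward 1 place in the alphabet, so k, l, m, n, o, p → q.
Second letter: letters move forward 1 place in the alphabet; J, K, L, M, N, O → P.
Third letter: letters move forward 1 place in the alphabet, wrapping Z→A, so w, x, y, z, a, b → c.
So the next triple is (q; P; c).

(q; P; c)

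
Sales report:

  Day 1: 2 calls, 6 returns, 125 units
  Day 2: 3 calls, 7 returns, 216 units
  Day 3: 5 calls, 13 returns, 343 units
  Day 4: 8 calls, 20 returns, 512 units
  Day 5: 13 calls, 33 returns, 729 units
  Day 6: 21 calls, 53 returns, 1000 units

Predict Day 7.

For the calls, each term is the sum of the two before it: 2, 3, 5, 8, 13, 21 → 34.
Returns goes 6, 7, 13, 20, 33, 53 → 86 (each term is the sum of the two before it).
Units goes 125, 216, 343, 512, 729, 1000 → 1331 (perfect cubes: 5³, 6³, 7³, …).
Putting it together: 34 calls, 86 returns, 1331 units.

34 calls, 86 returns, 1331 units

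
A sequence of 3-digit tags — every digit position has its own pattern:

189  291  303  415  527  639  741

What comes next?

For the first digit, +1 each step, mod 10: 1, 2, 3, 4, 5, 6, 7 → 8.
Second digit — +1 each step, mod 10: 8, 9, 0, 1, 2, 3, 4 → 5.
Third digit — +2 each step, mod 10: 9, 1, 3, 5, 7, 9, 1 → 3.
Putting it together: 853.

853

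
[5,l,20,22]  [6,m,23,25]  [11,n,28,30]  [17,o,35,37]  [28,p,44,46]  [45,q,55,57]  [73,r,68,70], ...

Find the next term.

First component: each term is the sum of the two before it, so 5, 6, 11, 17, 28, 45, 73 → 118.
Letter: l, m, n, o, p, q, r → s (letters move forward 1 place in the alphabet).
Third component goes 20, 23, 28, 35, 44, 55, 68 → 83 (differences are 3, 5, 7, … (increasing by 2 each time)).
Fourth component: always 2 more than the third component; 22, 25, 30, 37, 46, 57, 70 → 85.
Combining the parts gives [118,s,83,85].

[118,s,83,85]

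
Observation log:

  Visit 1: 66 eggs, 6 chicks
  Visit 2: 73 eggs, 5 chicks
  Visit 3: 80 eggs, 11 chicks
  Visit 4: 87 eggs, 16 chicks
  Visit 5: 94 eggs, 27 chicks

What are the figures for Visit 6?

Eggs — +7 each step: 66, 73, 80, 87, 94 → 101.
Chicks: each term is the sum of the two before it; 6, 5, 11, 16, 27 → 43.
So the next record is 101 eggs, 43 chicks.

101 eggs, 43 chicks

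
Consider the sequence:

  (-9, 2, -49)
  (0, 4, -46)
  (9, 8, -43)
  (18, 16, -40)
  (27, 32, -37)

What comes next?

For the first part, +9 each step: -9, 0, 9, 18, 27 → 36.
For the second part, ×2 each step: 2, 4, 8, 16, 32 → 64.
Third part: -49, -46, -43, -40, -37 → -34 (+3 each step).
Putting it together: (36, 64, -34).

(36, 64, -34)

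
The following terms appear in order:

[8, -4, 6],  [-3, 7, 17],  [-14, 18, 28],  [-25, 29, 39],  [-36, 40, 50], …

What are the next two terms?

[-47, 51, 61], [-58, 62, 72]

First component: −11 each step, so 8, -3, -14, -25, -36 → -47 → -58.
For the second component, +11 each step: -4, 7, 18, 29, 40 → 51 → 62.
Third component: always 10 more than the second component, so 6, 17, 28, 39, 50 → 61 → 72.
Putting the parts together: [-47, 51, 61] and then [-58, 62, 72].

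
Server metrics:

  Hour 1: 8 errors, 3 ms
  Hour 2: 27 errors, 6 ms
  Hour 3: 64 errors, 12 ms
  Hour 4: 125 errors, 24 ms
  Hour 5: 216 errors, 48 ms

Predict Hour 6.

Errors: perfect cubes: 2³, 3³, 4³, …; 8, 27, 64, 125, 216 → 343.
Ms: ×2 each step, so 3, 6, 12, 24, 48 → 96.
Putting it together: 343 errors, 96 ms.

343 errors, 96 ms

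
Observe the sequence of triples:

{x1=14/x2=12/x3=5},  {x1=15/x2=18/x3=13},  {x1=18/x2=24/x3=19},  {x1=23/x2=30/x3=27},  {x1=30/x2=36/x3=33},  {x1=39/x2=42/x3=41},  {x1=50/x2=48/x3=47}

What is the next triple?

X1 goes 14, 15, 18, 23, 30, 39, 50 → 63 (differences are 1, 3, 5, … (increasing by 2 each time)).
X2: +6 each step; 12, 18, 24, 30, 36, 42, 48 → 54.
X3 goes 5, 13, 19, 27, 33, 41, 47 → 55 (alternating steps +8, +6, +8, +6, …).
Putting it together: {x1=63/x2=54/x3=55}.

{x1=63/x2=54/x3=55}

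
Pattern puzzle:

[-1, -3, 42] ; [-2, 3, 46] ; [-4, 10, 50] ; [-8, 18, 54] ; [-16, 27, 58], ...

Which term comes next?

[-32, 37, 62]

First slot goes -1, -2, -4, -8, -16 → -32 (×2 each step).
Second slot: -3, 3, 10, 18, 27 → 37 (differences are 6, 7, 8, … (increasing by 1 each time)).
Third slot: +4 each step; 42, 46, 50, 54, 58 → 62.
Putting it together: [-32, 37, 62].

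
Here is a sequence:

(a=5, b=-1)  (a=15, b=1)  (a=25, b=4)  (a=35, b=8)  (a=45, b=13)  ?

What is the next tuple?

(a=55, b=19)

For the a, +10 each step: 5, 15, 25, 35, 45 → 55.
B: -1, 1, 4, 8, 13 → 19 (differences are 2, 3, 4, … (increasing by 1 each time)).
Putting it together: (a=55, b=19).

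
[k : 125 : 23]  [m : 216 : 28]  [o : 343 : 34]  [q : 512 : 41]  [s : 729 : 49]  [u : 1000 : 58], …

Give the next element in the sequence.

[w : 1331 : 68]

For the letter, letters move forward 2 places in the alphabet: k, m, o, q, s, u → w.
Second slot goes 125, 216, 343, 512, 729, 1000 → 1331 (perfect cubes: 5³, 6³, 7³, …).
Third slot — differences are 5, 6, 7, … (increasing by 1 each time): 23, 28, 34, 41, 49, 58 → 68.
Putting it together: [w : 1331 : 68].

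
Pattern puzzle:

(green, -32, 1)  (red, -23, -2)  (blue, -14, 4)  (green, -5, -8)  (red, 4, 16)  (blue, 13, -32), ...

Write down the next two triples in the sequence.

Colour: repeats green → red → blue, so green, red, blue, green, red, blue → green → red.
For the second value, +9 each step: -32, -23, -14, -5, 4, 13 → 22 → 31.
Third value: 1, -2, 4, -8, 16, -32 → 64 → -128 (×(-2) each step).
Putting the parts together: (green, 22, 64) and then (red, 31, -128).

(green, 22, 64), (red, 31, -128)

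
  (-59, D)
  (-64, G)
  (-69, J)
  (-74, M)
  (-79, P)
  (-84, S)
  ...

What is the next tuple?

(-89, V)

For the first value, −5 each step: -59, -64, -69, -74, -79, -84 → -89.
Letter goes D, G, J, M, P, S → V (letters move forward 3 places in the alphabet).
Combining the parts gives (-89, V).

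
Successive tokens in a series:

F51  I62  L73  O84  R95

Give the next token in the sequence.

For the letter, letters move forward 3 places in the alphabet: F, I, L, O, R → U.
Second component: +11 each step; 51, 62, 73, 84, 95 → 106.
So the next token is U106.

U106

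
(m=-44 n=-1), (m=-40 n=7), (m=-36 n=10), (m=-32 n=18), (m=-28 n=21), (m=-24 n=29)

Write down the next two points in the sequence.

M — +4 each step: -44, -40, -36, -32, -28, -24 → -20 → -16.
N goes -1, 7, 10, 18, 21, 29 → 32 → 40 (alternating steps +8, +3, +8, +3, …).
Putting the parts together: (m=-20 n=32) and then (m=-16 n=40).

(m=-20 n=32), (m=-16 n=40)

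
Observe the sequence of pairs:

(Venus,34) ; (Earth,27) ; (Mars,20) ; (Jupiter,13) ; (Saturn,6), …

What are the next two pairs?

(Uranus,-1), (Neptune,-8)

For the planet, runs through the planets Mercury→Neptune: Venus, Earth, Mars, Jupiter, Saturn → Uranus → Neptune.
Second slot: −7 each step; 34, 27, 20, 13, 6 → -1 → -8.
Putting the parts together: (Uranus,-1) and then (Neptune,-8).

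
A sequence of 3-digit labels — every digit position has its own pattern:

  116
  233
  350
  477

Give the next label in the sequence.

First digit goes 1, 2, 3, 4 → 5 (+1 each step, mod 10).
Second digit goes 1, 3, 5, 7 → 9 (+2 each step, mod 10).
Third digit: −3 each step, mod 10, so 6, 3, 0, 7 → 4.
Putting it together: 594.

594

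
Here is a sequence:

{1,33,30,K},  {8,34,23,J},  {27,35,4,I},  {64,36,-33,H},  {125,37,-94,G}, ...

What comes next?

{216,38,-185,F}

First component: perfect cubes: 1³, 2³, 3³, …, so 1, 8, 27, 64, 125 → 216.
For the second component, +1 each step: 33, 34, 35, 36, 37 → 38.
Third component — together with the first component always sums to 31: 30, 23, 4, -33, -94 → -185.
Letter goes K, J, I, H, G → F (letters move back 1 place in the alphabet).
So the next tuple is {216,38,-185,F}.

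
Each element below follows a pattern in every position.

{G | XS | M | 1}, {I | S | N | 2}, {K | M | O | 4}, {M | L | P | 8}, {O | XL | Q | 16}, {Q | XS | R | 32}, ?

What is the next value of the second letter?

First letter: letters move forward 2 places in the alphabet; G, I, K, M, O, Q → S.
For the size, repeats XS → S → M → L → XL: XS, S, M, L, XL, XS → S.
For the second letter, letters move forward 1 place in the alphabet: M, N, O, P, Q, R → S.
Fourth value goes 1, 2, 4, 8, 16, 32 → 64 (×2 each step).

S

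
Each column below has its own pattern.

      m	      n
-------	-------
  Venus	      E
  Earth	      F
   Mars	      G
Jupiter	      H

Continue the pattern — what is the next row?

Saturn  I

Column m — runs through the planets Mercury→Neptune: Venus, Earth, Mars, Jupiter → Saturn.
Column n: E, F, G, H → I (letters move forward 1 place in the alphabet).
Combining the parts gives Saturn  I.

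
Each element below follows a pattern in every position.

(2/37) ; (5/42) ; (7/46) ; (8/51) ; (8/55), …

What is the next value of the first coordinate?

7

First coordinate: differences are 3, 2, 1, … (decreasing by 1 each time); 2, 5, 7, 8, 8 → 7.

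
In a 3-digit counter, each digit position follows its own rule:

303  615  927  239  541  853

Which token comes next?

First digit: +3 each step, mod 10, so 3, 6, 9, 2, 5, 8 → 1.
Second digit — +1 each step, mod 10: 0, 1, 2, 3, 4, 5 → 6.
Third digit: +2 each step, mod 10; 3, 5, 7, 9, 1, 3 → 5.
Putting it together: 165.

165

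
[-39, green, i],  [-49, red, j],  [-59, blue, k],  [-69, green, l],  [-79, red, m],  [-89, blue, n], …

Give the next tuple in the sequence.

[-99, green, o]

First part: -39, -49, -59, -69, -79, -89 → -99 (−10 each step).
Colour — repeats green → red → blue: green, red, blue, green, red, blue → green.
Letter goes i, j, k, l, m, n → o (letters move forward 1 place in the alphabet).
So the next tuple is [-99, green, o].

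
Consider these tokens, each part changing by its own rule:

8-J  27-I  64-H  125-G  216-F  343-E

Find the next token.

First component goes 8, 27, 64, 125, 216, 343 → 512 (perfect cubes: 2³, 3³, 4³, …).
Letter: letters move back 1 place in the alphabet; J, I, H, G, F, E → D.
So the next token is 512-D.

512-D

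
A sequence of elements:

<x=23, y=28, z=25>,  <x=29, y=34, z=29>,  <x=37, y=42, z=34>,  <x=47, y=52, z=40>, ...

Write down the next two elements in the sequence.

X: differences are 6, 8, 10, … (increasing by 2 each time), so 23, 29, 37, 47 → 59 → 73.
Y: differences are 6, 8, 10, … (increasing by 2 each time); 28, 34, 42, 52 → 64 → 78.
Z: differences are 4, 5, 6, … (increasing by 1 each time), so 25, 29, 34, 40 → 47 → 55.
Putting the parts together: <x=59, y=64, z=47> and then <x=73, y=78, z=55>.

<x=59, y=64, z=47>, <x=73, y=78, z=55>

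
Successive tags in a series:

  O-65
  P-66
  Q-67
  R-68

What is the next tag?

S-69

For the letter, letters move forward 1 place in the alphabet: O, P, Q, R → S.
Second component: +1 each step; 65, 66, 67, 68 → 69.
So the next tag is S-69.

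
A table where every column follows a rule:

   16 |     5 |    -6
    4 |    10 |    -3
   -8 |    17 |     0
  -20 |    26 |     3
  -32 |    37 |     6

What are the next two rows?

First component: −12 each step; 16, 4, -8, -20, -32 → -44 → -56.
Second component: 5, 10, 17, 26, 37 → 50 → 65 (differences are 5, 7, 9, … (increasing by 2 each time)).
Third component: -6, -3, 0, 3, 6 → 9 → 12 (+3 each step).
Putting the parts together: -44  50  9 and then -56  65  12.

-44  50  9; -56  65  12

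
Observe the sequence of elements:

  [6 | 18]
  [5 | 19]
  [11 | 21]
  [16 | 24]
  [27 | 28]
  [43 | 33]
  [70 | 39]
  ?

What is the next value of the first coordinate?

113

First coordinate: each term is the sum of the two before it; 6, 5, 11, 16, 27, 43, 70 → 113.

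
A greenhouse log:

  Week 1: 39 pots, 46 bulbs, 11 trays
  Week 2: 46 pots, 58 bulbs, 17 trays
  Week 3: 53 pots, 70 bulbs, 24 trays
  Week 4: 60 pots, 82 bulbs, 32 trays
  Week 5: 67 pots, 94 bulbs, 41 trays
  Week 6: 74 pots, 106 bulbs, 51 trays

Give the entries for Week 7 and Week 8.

For the pots, +7 each step: 39, 46, 53, 60, 67, 74 → 81 → 88.
Bulbs goes 46, 58, 70, 82, 94, 106 → 118 → 130 (+12 each step).
Trays: differences are 6, 7, 8, … (increasing by 1 each time), so 11, 17, 24, 32, 41, 51 → 62 → 74.
So the next two lines are 81 pots, 118 bulbs, 62 trays and 88 pots, 130 bulbs, 74 trays.

81 pots, 118 bulbs, 62 trays; 88 pots, 130 bulbs, 74 trays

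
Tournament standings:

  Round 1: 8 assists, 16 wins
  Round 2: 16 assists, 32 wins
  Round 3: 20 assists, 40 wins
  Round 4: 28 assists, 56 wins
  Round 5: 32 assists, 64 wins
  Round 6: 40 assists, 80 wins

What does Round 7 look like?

44 assists, 88 wins

Assists: 8, 16, 20, 28, 32, 40 → 44 (alternating steps +8, +4, +8, +4, …).
Wins: always 2 × the assists, so 16, 32, 40, 56, 64, 80 → 88.
Putting it together: 44 assists, 88 wins.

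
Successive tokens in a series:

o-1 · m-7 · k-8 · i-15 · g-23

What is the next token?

For the letter, letters move back 2 places in the alphabet: o, m, k, i, g → e.
Second component: each term is the sum of the two before it; 1, 7, 8, 15, 23 → 38.
Putting it together: e-38.

e-38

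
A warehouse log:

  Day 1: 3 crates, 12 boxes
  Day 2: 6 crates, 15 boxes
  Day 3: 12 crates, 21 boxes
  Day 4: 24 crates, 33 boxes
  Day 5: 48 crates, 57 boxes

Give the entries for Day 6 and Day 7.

96 crates, 105 boxes; 192 crates, 201 boxes

Crates: 3, 6, 12, 24, 48 → 96 → 192 (×2 each step).
Boxes: 12, 15, 21, 33, 57 → 105 → 201 (always 9 more than the crates).
So the next two lines are 96 crates, 105 boxes and 192 crates, 201 boxes.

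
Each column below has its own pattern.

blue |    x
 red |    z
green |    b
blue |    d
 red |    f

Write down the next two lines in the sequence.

green  h; blue  j

Colour: repeats blue → red → green, so blue, red, green, blue, red → green → blue.
Letter: letters move forward 2 places in the alphabet, wrapping Z→A, so x, z, b, d, f → h → j.
So the next two lines are green  h and blue  j.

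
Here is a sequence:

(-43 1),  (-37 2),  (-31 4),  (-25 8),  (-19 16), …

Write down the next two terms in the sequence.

(-13 32), (-7 64)

For the first part, +6 each step: -43, -37, -31, -25, -19 → -13 → -7.
Second part: 1, 2, 4, 8, 16 → 32 → 64 (×2 each step).
So the next two terms are (-13 32) and (-7 64).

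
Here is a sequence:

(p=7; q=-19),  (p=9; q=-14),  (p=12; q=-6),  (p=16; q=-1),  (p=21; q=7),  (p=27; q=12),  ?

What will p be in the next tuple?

34

P — differences are 2, 3, 4, … (increasing by 1 each time): 7, 9, 12, 16, 21, 27 → 34.
Q: -19, -14, -6, -1, 7, 12 → 20 (alternating steps +5, +8, +5, +8, …).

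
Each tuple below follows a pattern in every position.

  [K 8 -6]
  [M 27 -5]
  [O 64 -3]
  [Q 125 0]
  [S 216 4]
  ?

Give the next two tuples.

[U 343 9], [W 512 15]

Letter — letters move forward 2 places in the alphabet: K, M, O, Q, S → U → W.
Second slot goes 8, 27, 64, 125, 216 → 343 → 512 (perfect cubes: 2³, 3³, 4³, …).
For the third slot, differences are 1, 2, 3, … (increasing by 1 each time): -6, -5, -3, 0, 4 → 9 → 15.
Putting the parts together: [U 343 9] and then [W 512 15].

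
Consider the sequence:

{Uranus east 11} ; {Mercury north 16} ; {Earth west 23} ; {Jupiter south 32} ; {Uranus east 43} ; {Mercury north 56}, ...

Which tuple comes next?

{Earth west 71}

Planet: repeats Uranus → Mercury → Earth → Jupiter; Uranus, Mercury, Earth, Jupiter, Uranus, Mercury → Earth.
Direction goes east, north, west, south, east, north → west (repeats east → north → west → south).
For the third coordinate, differences are 5, 7, 9, … (increasing by 2 each time): 11, 16, 23, 32, 43, 56 → 71.
So the next tuple is {Earth west 71}.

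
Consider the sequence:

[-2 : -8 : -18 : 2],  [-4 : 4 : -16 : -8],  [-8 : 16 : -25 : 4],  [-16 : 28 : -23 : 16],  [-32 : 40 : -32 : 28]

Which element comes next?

First part — ×2 each step: -2, -4, -8, -16, -32 → -64.
Second part: +12 each step, so -8, 4, 16, 28, 40 → 52.
For the third part, alternating steps +2, −9, +2, −9, …: -18, -16, -25, -23, -32 → -30.
Fourth part: 2, -8, 4, 16, 28 → 40 (always the previous value of the second part).
So the next element is [-64 : 52 : -30 : 40].

[-64 : 52 : -30 : 40]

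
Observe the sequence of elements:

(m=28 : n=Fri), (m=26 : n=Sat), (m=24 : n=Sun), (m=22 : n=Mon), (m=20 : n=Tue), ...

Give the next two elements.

(m=18 : n=Wed), (m=16 : n=Thu)

M: −2 each step; 28, 26, 24, 22, 20 → 18 → 16.
N — runs through the weekdays Mon→Sun: Fri, Sat, Sun, Mon, Tue → Wed → Thu.
So the next two elements are (m=18 : n=Wed) and (m=16 : n=Thu).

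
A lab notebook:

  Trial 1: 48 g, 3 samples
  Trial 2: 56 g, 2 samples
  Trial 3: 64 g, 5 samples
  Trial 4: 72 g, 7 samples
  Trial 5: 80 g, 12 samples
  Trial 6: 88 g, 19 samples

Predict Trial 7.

96 g, 31 samples

G — +8 each step: 48, 56, 64, 72, 80, 88 → 96.
For the samples, each term is the sum of the two before it: 3, 2, 5, 7, 12, 19 → 31.
Putting it together: 96 g, 31 samples.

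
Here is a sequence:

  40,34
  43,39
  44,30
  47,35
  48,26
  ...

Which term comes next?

51,31

First slot: alternating steps +3, +1, +3, +1, …; 40, 43, 44, 47, 48 → 51.
Second slot: 34, 39, 30, 35, 26 → 31 (alternating steps +5, −9, +5, −9, …).
Combining the parts gives 51,31.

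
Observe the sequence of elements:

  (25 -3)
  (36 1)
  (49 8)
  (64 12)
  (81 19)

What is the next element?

(100 23)

First coordinate: 25, 36, 49, 64, 81 → 100 (perfect squares: 5², 6², 7², …).
Second coordinate: -3, 1, 8, 12, 19 → 23 (alternating steps +4, +7, +4, +7, …).
Combining the parts gives (100 23).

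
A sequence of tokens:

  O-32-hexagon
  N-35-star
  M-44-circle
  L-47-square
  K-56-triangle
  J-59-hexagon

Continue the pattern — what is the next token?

Letter: O, N, M, L, K, J → I (letters move back 1 place in the alphabet).
Second component: alternating steps +3, +9, +3, +9, …, so 32, 35, 44, 47, 56, 59 → 68.
For the shape, repeats hexagon → star → circle → square → triangle: hexagon, star, circle, square, triangle, hexagon → star.
So the next token is I-68-star.

I-68-star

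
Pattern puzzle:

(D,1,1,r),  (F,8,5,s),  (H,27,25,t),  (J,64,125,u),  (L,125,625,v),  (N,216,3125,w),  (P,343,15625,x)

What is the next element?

(R,512,78125,y)

First letter: D, F, H, J, L, N, P → R (letters move forward 2 places in the alphabet).
Second part: perfect cubes: 1³, 2³, 3³, …; 1, 8, 27, 64, 125, 216, 343 → 512.
For the third part, ×5 each step: 1, 5, 25, 125, 625, 3125, 15625 → 78125.
Second letter: letters move forward 1 place in the alphabet; r, s, t, u, v, w, x → y.
Combining the parts gives (R,512,78125,y).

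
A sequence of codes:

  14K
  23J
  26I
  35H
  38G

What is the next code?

47F

First component — alternating steps +9, +3, +9, +3, …: 14, 23, 26, 35, 38 → 47.
For the letter, letters move back 1 place in the alphabet: K, J, I, H, G → F.
Putting it together: 47F.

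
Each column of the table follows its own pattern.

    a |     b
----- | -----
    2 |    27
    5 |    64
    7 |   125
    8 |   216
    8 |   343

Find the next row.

Column a: differences are 3, 2, 1, … (decreasing by 1 each time); 2, 5, 7, 8, 8 → 7.
Column b goes 27, 64, 125, 216, 343 → 512 (perfect cubes: 3³, 4³, 5³, …).
So the next row is 7  512.

7  512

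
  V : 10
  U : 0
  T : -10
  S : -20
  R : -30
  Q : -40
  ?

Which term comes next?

Letter: letters move back 1 place in the alphabet; V, U, T, S, R, Q → P.
Second entry goes 10, 0, -10, -20, -30, -40 → -50 (−10 each step).
Putting it together: P : -50.

P : -50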